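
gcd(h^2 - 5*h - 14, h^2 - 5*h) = 1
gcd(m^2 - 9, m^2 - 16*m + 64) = 1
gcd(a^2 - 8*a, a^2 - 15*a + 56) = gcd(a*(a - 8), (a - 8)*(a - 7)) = a - 8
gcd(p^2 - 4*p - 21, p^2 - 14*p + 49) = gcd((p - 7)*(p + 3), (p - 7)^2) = p - 7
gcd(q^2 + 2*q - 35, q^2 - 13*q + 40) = q - 5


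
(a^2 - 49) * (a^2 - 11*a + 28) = a^4 - 11*a^3 - 21*a^2 + 539*a - 1372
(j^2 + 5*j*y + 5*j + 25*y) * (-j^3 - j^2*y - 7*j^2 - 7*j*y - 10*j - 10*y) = -j^5 - 6*j^4*y - 12*j^4 - 5*j^3*y^2 - 72*j^3*y - 45*j^3 - 60*j^2*y^2 - 270*j^2*y - 50*j^2 - 225*j*y^2 - 300*j*y - 250*y^2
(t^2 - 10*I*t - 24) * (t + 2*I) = t^3 - 8*I*t^2 - 4*t - 48*I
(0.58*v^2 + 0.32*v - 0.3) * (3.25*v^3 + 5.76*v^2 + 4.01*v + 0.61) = 1.885*v^5 + 4.3808*v^4 + 3.194*v^3 - 0.0910000000000002*v^2 - 1.0078*v - 0.183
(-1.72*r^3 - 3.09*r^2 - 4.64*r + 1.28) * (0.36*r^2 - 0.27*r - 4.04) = -0.6192*r^5 - 0.648*r^4 + 6.1127*r^3 + 14.1972*r^2 + 18.4*r - 5.1712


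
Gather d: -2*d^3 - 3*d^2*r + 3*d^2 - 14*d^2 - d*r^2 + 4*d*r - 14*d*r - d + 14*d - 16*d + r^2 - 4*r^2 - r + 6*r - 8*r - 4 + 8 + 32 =-2*d^3 + d^2*(-3*r - 11) + d*(-r^2 - 10*r - 3) - 3*r^2 - 3*r + 36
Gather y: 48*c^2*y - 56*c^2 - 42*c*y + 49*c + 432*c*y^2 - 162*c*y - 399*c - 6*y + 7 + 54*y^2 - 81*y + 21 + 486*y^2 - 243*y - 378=-56*c^2 - 350*c + y^2*(432*c + 540) + y*(48*c^2 - 204*c - 330) - 350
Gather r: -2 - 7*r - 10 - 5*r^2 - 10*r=-5*r^2 - 17*r - 12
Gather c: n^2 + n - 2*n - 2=n^2 - n - 2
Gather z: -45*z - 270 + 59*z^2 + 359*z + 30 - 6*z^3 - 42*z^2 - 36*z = -6*z^3 + 17*z^2 + 278*z - 240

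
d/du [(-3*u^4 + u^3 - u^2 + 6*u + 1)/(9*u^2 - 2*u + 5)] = (-54*u^5 + 27*u^4 - 64*u^3 - 37*u^2 - 28*u + 32)/(81*u^4 - 36*u^3 + 94*u^2 - 20*u + 25)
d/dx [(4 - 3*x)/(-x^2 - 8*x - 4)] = (-3*x^2 + 8*x + 44)/(x^4 + 16*x^3 + 72*x^2 + 64*x + 16)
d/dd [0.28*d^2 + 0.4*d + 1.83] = 0.56*d + 0.4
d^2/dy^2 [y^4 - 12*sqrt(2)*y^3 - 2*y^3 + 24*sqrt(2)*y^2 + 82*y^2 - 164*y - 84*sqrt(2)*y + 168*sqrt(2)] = 12*y^2 - 72*sqrt(2)*y - 12*y + 48*sqrt(2) + 164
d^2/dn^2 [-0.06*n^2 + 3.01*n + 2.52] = -0.120000000000000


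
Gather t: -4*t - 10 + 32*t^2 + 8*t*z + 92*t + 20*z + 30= 32*t^2 + t*(8*z + 88) + 20*z + 20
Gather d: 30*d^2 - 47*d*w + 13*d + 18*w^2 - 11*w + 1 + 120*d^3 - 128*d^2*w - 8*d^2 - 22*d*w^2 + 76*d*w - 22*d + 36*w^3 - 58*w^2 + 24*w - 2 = 120*d^3 + d^2*(22 - 128*w) + d*(-22*w^2 + 29*w - 9) + 36*w^3 - 40*w^2 + 13*w - 1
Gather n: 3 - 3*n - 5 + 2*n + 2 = -n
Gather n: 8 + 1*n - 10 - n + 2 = 0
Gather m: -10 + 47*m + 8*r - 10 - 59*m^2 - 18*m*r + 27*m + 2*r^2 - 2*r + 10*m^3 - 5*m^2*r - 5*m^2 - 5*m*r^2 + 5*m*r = 10*m^3 + m^2*(-5*r - 64) + m*(-5*r^2 - 13*r + 74) + 2*r^2 + 6*r - 20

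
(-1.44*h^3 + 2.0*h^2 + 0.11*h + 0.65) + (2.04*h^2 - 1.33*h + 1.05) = -1.44*h^3 + 4.04*h^2 - 1.22*h + 1.7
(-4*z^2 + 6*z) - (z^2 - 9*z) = -5*z^2 + 15*z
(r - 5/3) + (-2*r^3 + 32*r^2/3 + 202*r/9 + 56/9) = -2*r^3 + 32*r^2/3 + 211*r/9 + 41/9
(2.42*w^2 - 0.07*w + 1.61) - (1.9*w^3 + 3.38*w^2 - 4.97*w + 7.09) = -1.9*w^3 - 0.96*w^2 + 4.9*w - 5.48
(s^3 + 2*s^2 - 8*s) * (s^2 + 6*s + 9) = s^5 + 8*s^4 + 13*s^3 - 30*s^2 - 72*s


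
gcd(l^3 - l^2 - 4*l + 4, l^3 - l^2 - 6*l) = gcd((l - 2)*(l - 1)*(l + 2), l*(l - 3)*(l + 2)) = l + 2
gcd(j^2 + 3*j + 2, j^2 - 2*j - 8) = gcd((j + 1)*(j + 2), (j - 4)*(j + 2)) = j + 2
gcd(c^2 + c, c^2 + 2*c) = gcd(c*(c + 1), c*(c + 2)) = c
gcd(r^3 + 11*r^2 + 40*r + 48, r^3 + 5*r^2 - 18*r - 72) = r + 3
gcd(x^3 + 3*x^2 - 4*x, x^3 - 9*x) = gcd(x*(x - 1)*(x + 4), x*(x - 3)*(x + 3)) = x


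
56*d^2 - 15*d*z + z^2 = (-8*d + z)*(-7*d + z)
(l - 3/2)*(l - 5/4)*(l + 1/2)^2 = l^4 - 7*l^3/4 - 5*l^2/8 + 19*l/16 + 15/32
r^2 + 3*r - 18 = (r - 3)*(r + 6)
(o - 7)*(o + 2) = o^2 - 5*o - 14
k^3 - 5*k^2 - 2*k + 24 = (k - 4)*(k - 3)*(k + 2)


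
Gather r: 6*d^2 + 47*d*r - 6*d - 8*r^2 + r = 6*d^2 - 6*d - 8*r^2 + r*(47*d + 1)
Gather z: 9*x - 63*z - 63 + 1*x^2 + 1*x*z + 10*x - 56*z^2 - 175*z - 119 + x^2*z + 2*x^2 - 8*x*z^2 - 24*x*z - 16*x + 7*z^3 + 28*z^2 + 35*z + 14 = 3*x^2 + 3*x + 7*z^3 + z^2*(-8*x - 28) + z*(x^2 - 23*x - 203) - 168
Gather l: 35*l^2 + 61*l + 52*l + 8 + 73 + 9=35*l^2 + 113*l + 90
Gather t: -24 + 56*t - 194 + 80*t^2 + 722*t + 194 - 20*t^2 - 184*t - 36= 60*t^2 + 594*t - 60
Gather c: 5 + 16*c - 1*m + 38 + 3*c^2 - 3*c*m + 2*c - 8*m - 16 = 3*c^2 + c*(18 - 3*m) - 9*m + 27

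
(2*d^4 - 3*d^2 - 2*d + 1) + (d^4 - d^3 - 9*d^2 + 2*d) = 3*d^4 - d^3 - 12*d^2 + 1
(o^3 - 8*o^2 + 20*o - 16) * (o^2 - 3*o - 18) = o^5 - 11*o^4 + 26*o^3 + 68*o^2 - 312*o + 288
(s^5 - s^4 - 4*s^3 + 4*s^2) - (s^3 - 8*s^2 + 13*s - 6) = s^5 - s^4 - 5*s^3 + 12*s^2 - 13*s + 6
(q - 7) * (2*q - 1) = 2*q^2 - 15*q + 7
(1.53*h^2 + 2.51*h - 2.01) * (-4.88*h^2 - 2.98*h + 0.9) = -7.4664*h^4 - 16.8082*h^3 + 3.706*h^2 + 8.2488*h - 1.809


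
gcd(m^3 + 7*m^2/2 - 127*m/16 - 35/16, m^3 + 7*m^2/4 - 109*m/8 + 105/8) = m^2 + 13*m/4 - 35/4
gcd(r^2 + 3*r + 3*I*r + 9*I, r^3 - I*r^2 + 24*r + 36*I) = r + 3*I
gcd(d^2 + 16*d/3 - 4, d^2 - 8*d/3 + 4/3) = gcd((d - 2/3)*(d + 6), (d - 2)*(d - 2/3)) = d - 2/3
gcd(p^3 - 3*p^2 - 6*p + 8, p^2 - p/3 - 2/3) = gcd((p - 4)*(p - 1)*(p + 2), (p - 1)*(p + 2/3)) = p - 1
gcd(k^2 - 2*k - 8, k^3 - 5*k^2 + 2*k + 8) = k - 4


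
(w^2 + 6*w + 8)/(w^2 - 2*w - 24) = (w + 2)/(w - 6)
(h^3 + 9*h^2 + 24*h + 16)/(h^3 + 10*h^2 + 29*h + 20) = (h + 4)/(h + 5)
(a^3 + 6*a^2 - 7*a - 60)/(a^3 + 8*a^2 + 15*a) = (a^2 + a - 12)/(a*(a + 3))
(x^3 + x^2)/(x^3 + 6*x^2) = (x + 1)/(x + 6)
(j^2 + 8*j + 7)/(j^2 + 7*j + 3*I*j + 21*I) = (j + 1)/(j + 3*I)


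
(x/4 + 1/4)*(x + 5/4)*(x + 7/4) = x^3/4 + x^2 + 83*x/64 + 35/64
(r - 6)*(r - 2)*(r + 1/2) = r^3 - 15*r^2/2 + 8*r + 6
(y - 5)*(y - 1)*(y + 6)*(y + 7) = y^4 + 7*y^3 - 31*y^2 - 187*y + 210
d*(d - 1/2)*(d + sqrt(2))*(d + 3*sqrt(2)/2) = d^4 - d^3/2 + 5*sqrt(2)*d^3/2 - 5*sqrt(2)*d^2/4 + 3*d^2 - 3*d/2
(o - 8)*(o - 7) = o^2 - 15*o + 56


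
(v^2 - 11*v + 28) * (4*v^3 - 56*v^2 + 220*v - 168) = 4*v^5 - 100*v^4 + 948*v^3 - 4156*v^2 + 8008*v - 4704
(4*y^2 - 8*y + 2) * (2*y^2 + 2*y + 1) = 8*y^4 - 8*y^3 - 8*y^2 - 4*y + 2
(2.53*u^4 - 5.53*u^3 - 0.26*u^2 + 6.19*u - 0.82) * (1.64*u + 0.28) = 4.1492*u^5 - 8.3608*u^4 - 1.9748*u^3 + 10.0788*u^2 + 0.388400000000001*u - 0.2296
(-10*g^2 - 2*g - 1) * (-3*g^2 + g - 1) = 30*g^4 - 4*g^3 + 11*g^2 + g + 1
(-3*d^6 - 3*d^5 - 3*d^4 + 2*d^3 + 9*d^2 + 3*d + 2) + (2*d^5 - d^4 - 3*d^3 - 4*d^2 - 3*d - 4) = -3*d^6 - d^5 - 4*d^4 - d^3 + 5*d^2 - 2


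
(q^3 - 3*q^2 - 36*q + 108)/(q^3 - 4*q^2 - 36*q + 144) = (q - 3)/(q - 4)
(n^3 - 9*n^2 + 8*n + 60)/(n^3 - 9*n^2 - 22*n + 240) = (n^2 - 3*n - 10)/(n^2 - 3*n - 40)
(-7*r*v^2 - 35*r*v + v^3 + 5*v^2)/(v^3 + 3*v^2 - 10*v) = (-7*r + v)/(v - 2)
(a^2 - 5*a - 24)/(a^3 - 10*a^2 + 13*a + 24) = (a + 3)/(a^2 - 2*a - 3)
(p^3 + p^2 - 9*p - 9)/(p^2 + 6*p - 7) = (p^3 + p^2 - 9*p - 9)/(p^2 + 6*p - 7)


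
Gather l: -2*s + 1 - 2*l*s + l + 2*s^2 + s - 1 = l*(1 - 2*s) + 2*s^2 - s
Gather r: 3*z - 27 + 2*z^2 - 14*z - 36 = 2*z^2 - 11*z - 63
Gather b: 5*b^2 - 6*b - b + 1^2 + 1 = 5*b^2 - 7*b + 2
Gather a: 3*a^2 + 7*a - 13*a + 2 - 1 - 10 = 3*a^2 - 6*a - 9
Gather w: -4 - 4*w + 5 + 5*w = w + 1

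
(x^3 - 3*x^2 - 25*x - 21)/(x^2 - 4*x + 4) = (x^3 - 3*x^2 - 25*x - 21)/(x^2 - 4*x + 4)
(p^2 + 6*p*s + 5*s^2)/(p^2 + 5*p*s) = (p + s)/p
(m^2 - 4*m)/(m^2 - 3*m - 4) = m/(m + 1)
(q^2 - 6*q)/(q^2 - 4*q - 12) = q/(q + 2)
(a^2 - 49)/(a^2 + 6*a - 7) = (a - 7)/(a - 1)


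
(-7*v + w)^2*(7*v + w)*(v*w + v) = 343*v^4*w + 343*v^4 - 49*v^3*w^2 - 49*v^3*w - 7*v^2*w^3 - 7*v^2*w^2 + v*w^4 + v*w^3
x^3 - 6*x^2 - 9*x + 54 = (x - 6)*(x - 3)*(x + 3)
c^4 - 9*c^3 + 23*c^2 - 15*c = c*(c - 5)*(c - 3)*(c - 1)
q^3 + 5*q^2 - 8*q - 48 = (q - 3)*(q + 4)^2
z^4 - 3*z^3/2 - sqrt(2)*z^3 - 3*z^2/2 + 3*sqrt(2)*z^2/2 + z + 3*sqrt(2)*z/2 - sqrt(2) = (z - 2)*(z - 1/2)*(z + 1)*(z - sqrt(2))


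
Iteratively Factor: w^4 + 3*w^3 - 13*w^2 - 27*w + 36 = (w - 3)*(w^3 + 6*w^2 + 5*w - 12) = (w - 3)*(w + 4)*(w^2 + 2*w - 3) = (w - 3)*(w + 3)*(w + 4)*(w - 1)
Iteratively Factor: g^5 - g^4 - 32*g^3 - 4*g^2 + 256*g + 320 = (g - 4)*(g^4 + 3*g^3 - 20*g^2 - 84*g - 80) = (g - 4)*(g + 4)*(g^3 - g^2 - 16*g - 20) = (g - 4)*(g + 2)*(g + 4)*(g^2 - 3*g - 10) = (g - 4)*(g + 2)^2*(g + 4)*(g - 5)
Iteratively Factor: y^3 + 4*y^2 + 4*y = (y)*(y^2 + 4*y + 4) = y*(y + 2)*(y + 2)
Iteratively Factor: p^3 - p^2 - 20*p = (p)*(p^2 - p - 20) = p*(p - 5)*(p + 4)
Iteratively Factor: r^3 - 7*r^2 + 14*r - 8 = (r - 2)*(r^2 - 5*r + 4) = (r - 2)*(r - 1)*(r - 4)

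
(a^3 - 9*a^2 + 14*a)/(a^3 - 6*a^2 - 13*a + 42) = a/(a + 3)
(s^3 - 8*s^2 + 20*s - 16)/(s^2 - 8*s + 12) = (s^2 - 6*s + 8)/(s - 6)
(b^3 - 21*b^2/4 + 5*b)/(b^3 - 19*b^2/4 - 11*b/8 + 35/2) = 2*b*(4*b - 5)/(8*b^2 - 6*b - 35)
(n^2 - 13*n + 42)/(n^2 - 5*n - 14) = (n - 6)/(n + 2)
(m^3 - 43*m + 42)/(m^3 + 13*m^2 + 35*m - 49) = (m - 6)/(m + 7)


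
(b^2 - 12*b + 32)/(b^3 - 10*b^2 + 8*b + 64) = 1/(b + 2)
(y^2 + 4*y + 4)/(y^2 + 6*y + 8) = (y + 2)/(y + 4)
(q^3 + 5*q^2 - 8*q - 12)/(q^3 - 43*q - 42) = (q - 2)/(q - 7)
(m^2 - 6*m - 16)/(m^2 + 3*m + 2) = (m - 8)/(m + 1)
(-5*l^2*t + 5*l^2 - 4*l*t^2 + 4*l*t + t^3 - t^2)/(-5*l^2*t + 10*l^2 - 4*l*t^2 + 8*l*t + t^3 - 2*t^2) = (t - 1)/(t - 2)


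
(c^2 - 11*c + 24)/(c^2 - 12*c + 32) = (c - 3)/(c - 4)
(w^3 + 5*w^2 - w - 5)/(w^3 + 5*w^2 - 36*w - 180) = (w^2 - 1)/(w^2 - 36)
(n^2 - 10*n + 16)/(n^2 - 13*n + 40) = (n - 2)/(n - 5)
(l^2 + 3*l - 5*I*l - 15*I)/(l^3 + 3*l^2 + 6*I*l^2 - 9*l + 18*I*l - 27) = (l - 5*I)/(l^2 + 6*I*l - 9)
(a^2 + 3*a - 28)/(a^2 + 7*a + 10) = (a^2 + 3*a - 28)/(a^2 + 7*a + 10)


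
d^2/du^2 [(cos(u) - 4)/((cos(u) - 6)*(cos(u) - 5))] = (5*(1 - cos(u)^2)^2 - cos(u)^5 + 50*cos(u)^3 - 340*cos(u)^2 + 504*cos(u) - 73)/((cos(u) - 6)^3*(cos(u) - 5)^3)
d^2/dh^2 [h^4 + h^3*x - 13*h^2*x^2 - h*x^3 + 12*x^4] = 12*h^2 + 6*h*x - 26*x^2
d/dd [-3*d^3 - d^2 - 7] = d*(-9*d - 2)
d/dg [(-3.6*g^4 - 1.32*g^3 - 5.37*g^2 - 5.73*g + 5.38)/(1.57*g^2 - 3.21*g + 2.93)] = (-11.304*g^5 + 32.5956*g^4 - 33.7176*g^3 + 14.631*g^2 - 48.3614*g + 0.480899999999998)/(2.4649*g^4 - 10.0794*g^3 + 19.5043*g^2 - 18.8106*g + 8.5849)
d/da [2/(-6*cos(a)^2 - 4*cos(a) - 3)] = -8*(3*cos(a) + 1)*sin(a)/(6*cos(a)^2 + 4*cos(a) + 3)^2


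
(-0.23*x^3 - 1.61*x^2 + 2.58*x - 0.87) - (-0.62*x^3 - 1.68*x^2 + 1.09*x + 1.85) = 0.39*x^3 + 0.0699999999999998*x^2 + 1.49*x - 2.72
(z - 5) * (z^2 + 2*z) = z^3 - 3*z^2 - 10*z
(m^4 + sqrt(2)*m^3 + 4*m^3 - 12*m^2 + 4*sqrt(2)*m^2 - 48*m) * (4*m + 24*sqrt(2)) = 4*m^5 + 16*m^4 + 28*sqrt(2)*m^4 + 112*sqrt(2)*m^3 - 288*sqrt(2)*m^2 - 1152*sqrt(2)*m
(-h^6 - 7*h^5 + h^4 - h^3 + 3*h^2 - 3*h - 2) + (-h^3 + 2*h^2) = -h^6 - 7*h^5 + h^4 - 2*h^3 + 5*h^2 - 3*h - 2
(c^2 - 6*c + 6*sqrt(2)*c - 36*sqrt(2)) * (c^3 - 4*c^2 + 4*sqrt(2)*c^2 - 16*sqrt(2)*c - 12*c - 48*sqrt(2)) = c^5 - 10*c^4 + 10*sqrt(2)*c^4 - 100*sqrt(2)*c^3 + 60*c^3 - 408*c^2 + 120*sqrt(2)*c^2 + 576*c + 720*sqrt(2)*c + 3456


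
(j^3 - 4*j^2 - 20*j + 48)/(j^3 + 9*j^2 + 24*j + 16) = (j^2 - 8*j + 12)/(j^2 + 5*j + 4)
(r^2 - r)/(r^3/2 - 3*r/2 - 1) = 2*r*(1 - r)/(-r^3 + 3*r + 2)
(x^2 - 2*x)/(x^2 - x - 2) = x/(x + 1)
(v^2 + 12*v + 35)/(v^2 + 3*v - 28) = (v + 5)/(v - 4)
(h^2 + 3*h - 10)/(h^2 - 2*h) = (h + 5)/h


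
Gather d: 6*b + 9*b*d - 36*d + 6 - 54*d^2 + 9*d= 6*b - 54*d^2 + d*(9*b - 27) + 6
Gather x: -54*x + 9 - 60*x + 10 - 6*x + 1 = 20 - 120*x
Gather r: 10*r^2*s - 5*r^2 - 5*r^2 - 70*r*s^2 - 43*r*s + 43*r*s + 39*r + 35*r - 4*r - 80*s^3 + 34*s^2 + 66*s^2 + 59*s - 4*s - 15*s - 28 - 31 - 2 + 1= r^2*(10*s - 10) + r*(70 - 70*s^2) - 80*s^3 + 100*s^2 + 40*s - 60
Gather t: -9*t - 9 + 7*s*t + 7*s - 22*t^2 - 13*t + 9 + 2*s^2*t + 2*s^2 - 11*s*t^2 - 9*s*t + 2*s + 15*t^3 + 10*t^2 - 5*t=2*s^2 + 9*s + 15*t^3 + t^2*(-11*s - 12) + t*(2*s^2 - 2*s - 27)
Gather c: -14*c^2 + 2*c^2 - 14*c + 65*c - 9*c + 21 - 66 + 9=-12*c^2 + 42*c - 36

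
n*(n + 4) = n^2 + 4*n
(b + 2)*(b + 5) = b^2 + 7*b + 10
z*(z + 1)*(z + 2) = z^3 + 3*z^2 + 2*z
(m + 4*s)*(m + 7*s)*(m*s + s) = m^3*s + 11*m^2*s^2 + m^2*s + 28*m*s^3 + 11*m*s^2 + 28*s^3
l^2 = l^2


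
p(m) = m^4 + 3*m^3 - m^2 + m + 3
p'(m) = 4*m^3 + 9*m^2 - 2*m + 1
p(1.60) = 20.88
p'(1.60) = 37.22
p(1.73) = 26.23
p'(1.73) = 45.19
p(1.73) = 26.23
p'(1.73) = 45.19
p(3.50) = 272.94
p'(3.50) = 275.75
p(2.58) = 94.75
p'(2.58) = 124.44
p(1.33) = 12.75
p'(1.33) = 23.67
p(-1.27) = -3.43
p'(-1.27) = 9.86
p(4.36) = 598.36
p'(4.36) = 494.89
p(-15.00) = 40263.00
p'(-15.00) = -11444.00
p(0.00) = 3.00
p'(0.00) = 1.00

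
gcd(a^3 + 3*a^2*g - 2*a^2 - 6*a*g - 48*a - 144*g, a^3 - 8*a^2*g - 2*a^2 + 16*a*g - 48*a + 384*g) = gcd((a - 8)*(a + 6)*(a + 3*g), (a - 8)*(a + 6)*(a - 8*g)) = a^2 - 2*a - 48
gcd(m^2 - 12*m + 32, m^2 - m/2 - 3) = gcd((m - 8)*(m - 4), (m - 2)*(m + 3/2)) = 1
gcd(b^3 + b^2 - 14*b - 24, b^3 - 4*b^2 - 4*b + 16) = b^2 - 2*b - 8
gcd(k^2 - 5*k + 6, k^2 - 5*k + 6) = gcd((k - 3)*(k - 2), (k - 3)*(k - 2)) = k^2 - 5*k + 6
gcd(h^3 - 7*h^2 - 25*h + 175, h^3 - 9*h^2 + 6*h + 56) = h - 7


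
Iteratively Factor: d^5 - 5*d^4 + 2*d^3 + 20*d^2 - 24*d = (d - 3)*(d^4 - 2*d^3 - 4*d^2 + 8*d) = d*(d - 3)*(d^3 - 2*d^2 - 4*d + 8) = d*(d - 3)*(d - 2)*(d^2 - 4) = d*(d - 3)*(d - 2)*(d + 2)*(d - 2)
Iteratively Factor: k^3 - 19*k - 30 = (k + 2)*(k^2 - 2*k - 15) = (k - 5)*(k + 2)*(k + 3)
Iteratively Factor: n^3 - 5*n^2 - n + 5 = (n - 5)*(n^2 - 1) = (n - 5)*(n + 1)*(n - 1)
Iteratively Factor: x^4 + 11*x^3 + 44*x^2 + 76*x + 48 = (x + 2)*(x^3 + 9*x^2 + 26*x + 24) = (x + 2)^2*(x^2 + 7*x + 12) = (x + 2)^2*(x + 4)*(x + 3)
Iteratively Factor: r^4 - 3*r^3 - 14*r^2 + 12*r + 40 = (r - 2)*(r^3 - r^2 - 16*r - 20) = (r - 5)*(r - 2)*(r^2 + 4*r + 4) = (r - 5)*(r - 2)*(r + 2)*(r + 2)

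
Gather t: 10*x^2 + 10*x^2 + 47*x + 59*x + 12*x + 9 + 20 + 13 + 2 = 20*x^2 + 118*x + 44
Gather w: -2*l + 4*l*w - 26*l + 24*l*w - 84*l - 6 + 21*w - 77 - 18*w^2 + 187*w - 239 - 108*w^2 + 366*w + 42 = -112*l - 126*w^2 + w*(28*l + 574) - 280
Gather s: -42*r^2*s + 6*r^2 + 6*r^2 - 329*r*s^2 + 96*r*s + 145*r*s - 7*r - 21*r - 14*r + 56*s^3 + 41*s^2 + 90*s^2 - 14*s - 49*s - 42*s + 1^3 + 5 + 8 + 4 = 12*r^2 - 42*r + 56*s^3 + s^2*(131 - 329*r) + s*(-42*r^2 + 241*r - 105) + 18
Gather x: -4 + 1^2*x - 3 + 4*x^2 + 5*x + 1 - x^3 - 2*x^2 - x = -x^3 + 2*x^2 + 5*x - 6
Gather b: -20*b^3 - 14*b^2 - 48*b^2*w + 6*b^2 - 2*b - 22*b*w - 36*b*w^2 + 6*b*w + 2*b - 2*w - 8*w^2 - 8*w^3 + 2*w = -20*b^3 + b^2*(-48*w - 8) + b*(-36*w^2 - 16*w) - 8*w^3 - 8*w^2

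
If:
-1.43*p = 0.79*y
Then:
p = -0.552447552447552*y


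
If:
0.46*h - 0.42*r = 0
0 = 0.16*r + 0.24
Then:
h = -1.37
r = -1.50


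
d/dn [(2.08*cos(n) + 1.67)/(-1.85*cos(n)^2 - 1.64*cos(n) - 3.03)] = (-3.848*cos(n)^2 - 6.179*cos(n) + 3.5636)*sin(n)/(3.4225*cos(n)^4 + 6.068*cos(n)^3 + 13.9006*cos(n)^2 + 9.9384*cos(n) + 9.1809)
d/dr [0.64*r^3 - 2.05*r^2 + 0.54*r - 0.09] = 1.92*r^2 - 4.1*r + 0.54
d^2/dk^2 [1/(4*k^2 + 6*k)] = (-2*k*(2*k + 3) + (4*k + 3)^2)/(k^3*(2*k + 3)^3)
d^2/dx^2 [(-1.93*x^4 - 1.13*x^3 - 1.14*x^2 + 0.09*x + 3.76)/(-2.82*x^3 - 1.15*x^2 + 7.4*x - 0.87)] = (96.4576219999997*x^6 + 10.234572*x^5 + 394.612098*x^4 - 296.155604*x^3 + 410.632896*x^2 + 253.006356*x - 403.704548)/(22.425768*x^9 + 27.43578*x^8 - 165.35493*x^7 - 121.712561*x^6 + 450.83856*x^5 + 83.442765*x^4 - 443.242826*x^3 + 145.534905*x^2 - 16.80318*x + 0.658503)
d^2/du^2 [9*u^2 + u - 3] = 18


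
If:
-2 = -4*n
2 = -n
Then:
No Solution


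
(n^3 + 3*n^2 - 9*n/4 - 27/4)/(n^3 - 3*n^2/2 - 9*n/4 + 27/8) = 2*(n + 3)/(2*n - 3)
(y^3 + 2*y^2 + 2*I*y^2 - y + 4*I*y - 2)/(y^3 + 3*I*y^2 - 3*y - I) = (y + 2)/(y + I)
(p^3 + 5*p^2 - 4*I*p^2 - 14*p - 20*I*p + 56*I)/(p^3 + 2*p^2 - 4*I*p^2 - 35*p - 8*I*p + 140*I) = (p - 2)/(p - 5)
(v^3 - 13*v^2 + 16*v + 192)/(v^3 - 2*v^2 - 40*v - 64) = (v^2 - 5*v - 24)/(v^2 + 6*v + 8)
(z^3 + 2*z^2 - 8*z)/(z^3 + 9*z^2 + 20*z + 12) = z*(z^2 + 2*z - 8)/(z^3 + 9*z^2 + 20*z + 12)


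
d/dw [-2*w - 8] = -2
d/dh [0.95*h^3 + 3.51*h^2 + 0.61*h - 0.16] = 2.85*h^2 + 7.02*h + 0.61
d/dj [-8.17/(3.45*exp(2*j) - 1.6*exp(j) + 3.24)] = (56.373*exp(j) - 13.072)*exp(j)/(3.45*exp(2*j) - 1.6*exp(j) + 3.24)^2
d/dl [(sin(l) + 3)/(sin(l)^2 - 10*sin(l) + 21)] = (-6*sin(l) + cos(l)^2 + 50)*cos(l)/(sin(l)^2 - 10*sin(l) + 21)^2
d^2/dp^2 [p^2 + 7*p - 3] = 2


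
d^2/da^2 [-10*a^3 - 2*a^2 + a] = -60*a - 4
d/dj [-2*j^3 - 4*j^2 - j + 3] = -6*j^2 - 8*j - 1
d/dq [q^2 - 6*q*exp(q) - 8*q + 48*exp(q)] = -6*q*exp(q) + 2*q + 42*exp(q) - 8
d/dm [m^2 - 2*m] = 2*m - 2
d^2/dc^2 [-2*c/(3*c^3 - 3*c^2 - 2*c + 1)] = 4*(-c*(-9*c^2 + 6*c + 2)^2 + (9*c^2 + 3*c*(3*c - 1) - 6*c - 2)*(3*c^3 - 3*c^2 - 2*c + 1))/(3*c^3 - 3*c^2 - 2*c + 1)^3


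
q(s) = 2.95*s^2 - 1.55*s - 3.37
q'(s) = 5.9*s - 1.55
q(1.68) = 2.35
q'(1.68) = 8.36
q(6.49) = 110.82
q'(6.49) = 36.74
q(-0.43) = -2.16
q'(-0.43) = -4.09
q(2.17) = 7.16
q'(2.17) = 11.25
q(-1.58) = 6.44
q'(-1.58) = -10.87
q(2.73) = 14.38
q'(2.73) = 14.56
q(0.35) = -3.55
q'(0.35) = 0.52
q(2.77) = 14.97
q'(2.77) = 14.79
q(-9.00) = 249.53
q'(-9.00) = -54.65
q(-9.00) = 249.53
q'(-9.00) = -54.65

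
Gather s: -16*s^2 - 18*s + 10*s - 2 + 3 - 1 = -16*s^2 - 8*s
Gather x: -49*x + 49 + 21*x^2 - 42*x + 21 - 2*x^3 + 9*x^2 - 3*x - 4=-2*x^3 + 30*x^2 - 94*x + 66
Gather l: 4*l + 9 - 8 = 4*l + 1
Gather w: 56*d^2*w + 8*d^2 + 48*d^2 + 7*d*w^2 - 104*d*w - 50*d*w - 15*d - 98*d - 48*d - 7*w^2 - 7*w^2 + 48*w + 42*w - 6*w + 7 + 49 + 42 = 56*d^2 - 161*d + w^2*(7*d - 14) + w*(56*d^2 - 154*d + 84) + 98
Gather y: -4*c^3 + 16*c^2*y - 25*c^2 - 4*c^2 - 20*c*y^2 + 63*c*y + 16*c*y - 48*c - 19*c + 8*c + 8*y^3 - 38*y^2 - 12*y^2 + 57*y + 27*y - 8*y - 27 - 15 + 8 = -4*c^3 - 29*c^2 - 59*c + 8*y^3 + y^2*(-20*c - 50) + y*(16*c^2 + 79*c + 76) - 34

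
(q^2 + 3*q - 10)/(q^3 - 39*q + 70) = (q + 5)/(q^2 + 2*q - 35)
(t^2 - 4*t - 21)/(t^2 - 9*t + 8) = (t^2 - 4*t - 21)/(t^2 - 9*t + 8)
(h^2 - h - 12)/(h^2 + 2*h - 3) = (h - 4)/(h - 1)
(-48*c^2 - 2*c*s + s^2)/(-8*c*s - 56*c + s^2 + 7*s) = (6*c + s)/(s + 7)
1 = 1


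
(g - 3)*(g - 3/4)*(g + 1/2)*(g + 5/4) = g^4 - 2*g^3 - 59*g^2/16 + 51*g/32 + 45/32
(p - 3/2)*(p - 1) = p^2 - 5*p/2 + 3/2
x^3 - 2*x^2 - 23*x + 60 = (x - 4)*(x - 3)*(x + 5)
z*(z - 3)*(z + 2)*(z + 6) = z^4 + 5*z^3 - 12*z^2 - 36*z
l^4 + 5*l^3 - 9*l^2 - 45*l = l*(l - 3)*(l + 3)*(l + 5)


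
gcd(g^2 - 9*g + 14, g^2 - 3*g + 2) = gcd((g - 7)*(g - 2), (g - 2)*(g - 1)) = g - 2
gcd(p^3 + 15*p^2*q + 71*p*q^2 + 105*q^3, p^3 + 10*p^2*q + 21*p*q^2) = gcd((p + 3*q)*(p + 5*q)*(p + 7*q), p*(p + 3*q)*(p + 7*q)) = p^2 + 10*p*q + 21*q^2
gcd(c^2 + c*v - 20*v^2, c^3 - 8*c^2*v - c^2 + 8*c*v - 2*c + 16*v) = 1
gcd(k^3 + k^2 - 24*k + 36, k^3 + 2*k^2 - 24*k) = k + 6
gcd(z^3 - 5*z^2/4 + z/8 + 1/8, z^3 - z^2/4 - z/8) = z^2 - z/4 - 1/8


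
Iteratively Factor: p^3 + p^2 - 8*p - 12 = (p - 3)*(p^2 + 4*p + 4) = (p - 3)*(p + 2)*(p + 2)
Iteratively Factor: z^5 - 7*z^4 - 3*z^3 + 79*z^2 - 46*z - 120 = (z + 3)*(z^4 - 10*z^3 + 27*z^2 - 2*z - 40) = (z - 2)*(z + 3)*(z^3 - 8*z^2 + 11*z + 20) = (z - 5)*(z - 2)*(z + 3)*(z^2 - 3*z - 4) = (z - 5)*(z - 4)*(z - 2)*(z + 3)*(z + 1)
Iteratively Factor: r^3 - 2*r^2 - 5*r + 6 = (r - 1)*(r^2 - r - 6) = (r - 1)*(r + 2)*(r - 3)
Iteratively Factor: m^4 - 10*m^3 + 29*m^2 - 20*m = (m)*(m^3 - 10*m^2 + 29*m - 20) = m*(m - 1)*(m^2 - 9*m + 20) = m*(m - 4)*(m - 1)*(m - 5)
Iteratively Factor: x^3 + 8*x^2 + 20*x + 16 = (x + 2)*(x^2 + 6*x + 8) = (x + 2)*(x + 4)*(x + 2)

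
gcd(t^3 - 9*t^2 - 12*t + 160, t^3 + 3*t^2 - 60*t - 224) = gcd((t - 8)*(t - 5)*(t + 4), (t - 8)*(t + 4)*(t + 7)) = t^2 - 4*t - 32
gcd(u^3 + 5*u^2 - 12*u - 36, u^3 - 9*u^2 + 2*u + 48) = u^2 - u - 6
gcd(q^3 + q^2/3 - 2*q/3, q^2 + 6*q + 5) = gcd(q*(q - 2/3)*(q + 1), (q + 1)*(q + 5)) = q + 1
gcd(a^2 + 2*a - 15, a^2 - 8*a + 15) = a - 3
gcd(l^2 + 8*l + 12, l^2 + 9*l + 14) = l + 2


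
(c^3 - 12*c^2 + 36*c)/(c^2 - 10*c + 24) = c*(c - 6)/(c - 4)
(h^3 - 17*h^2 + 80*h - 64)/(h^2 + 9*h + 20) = (h^3 - 17*h^2 + 80*h - 64)/(h^2 + 9*h + 20)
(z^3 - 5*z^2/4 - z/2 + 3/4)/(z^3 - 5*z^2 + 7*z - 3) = (z + 3/4)/(z - 3)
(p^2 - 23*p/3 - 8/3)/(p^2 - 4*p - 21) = (-3*p^2 + 23*p + 8)/(3*(-p^2 + 4*p + 21))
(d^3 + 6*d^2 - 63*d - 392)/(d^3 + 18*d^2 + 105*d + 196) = (d - 8)/(d + 4)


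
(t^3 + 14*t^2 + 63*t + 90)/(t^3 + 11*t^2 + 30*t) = (t + 3)/t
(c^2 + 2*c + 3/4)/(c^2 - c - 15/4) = (2*c + 1)/(2*c - 5)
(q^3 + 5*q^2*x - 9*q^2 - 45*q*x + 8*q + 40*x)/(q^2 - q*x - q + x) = (-q^2 - 5*q*x + 8*q + 40*x)/(-q + x)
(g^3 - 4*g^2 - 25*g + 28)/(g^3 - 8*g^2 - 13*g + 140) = (g - 1)/(g - 5)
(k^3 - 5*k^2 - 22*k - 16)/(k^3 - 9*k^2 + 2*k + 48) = (k + 1)/(k - 3)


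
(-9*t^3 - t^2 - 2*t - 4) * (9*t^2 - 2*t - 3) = -81*t^5 + 9*t^4 + 11*t^3 - 29*t^2 + 14*t + 12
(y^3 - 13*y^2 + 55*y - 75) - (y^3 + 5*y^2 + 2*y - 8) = -18*y^2 + 53*y - 67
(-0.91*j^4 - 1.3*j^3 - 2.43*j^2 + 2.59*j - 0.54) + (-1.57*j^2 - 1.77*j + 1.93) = -0.91*j^4 - 1.3*j^3 - 4.0*j^2 + 0.82*j + 1.39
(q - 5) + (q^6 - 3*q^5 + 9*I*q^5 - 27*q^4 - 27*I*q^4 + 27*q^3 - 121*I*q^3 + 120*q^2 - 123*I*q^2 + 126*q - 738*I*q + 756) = q^6 - 3*q^5 + 9*I*q^5 - 27*q^4 - 27*I*q^4 + 27*q^3 - 121*I*q^3 + 120*q^2 - 123*I*q^2 + 127*q - 738*I*q + 751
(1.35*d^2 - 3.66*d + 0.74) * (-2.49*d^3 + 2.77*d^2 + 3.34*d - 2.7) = -3.3615*d^5 + 12.8529*d^4 - 7.4718*d^3 - 13.8196*d^2 + 12.3536*d - 1.998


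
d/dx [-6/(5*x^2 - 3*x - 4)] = 6*(10*x - 3)/(-5*x^2 + 3*x + 4)^2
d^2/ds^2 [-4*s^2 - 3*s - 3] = -8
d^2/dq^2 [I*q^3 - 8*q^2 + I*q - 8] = 6*I*q - 16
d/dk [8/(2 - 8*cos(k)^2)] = -32*sin(k)*cos(k)/(4*cos(k)^2 - 1)^2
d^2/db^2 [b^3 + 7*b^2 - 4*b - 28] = 6*b + 14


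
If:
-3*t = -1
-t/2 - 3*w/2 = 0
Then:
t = 1/3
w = -1/9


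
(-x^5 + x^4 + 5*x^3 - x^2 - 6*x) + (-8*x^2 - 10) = -x^5 + x^4 + 5*x^3 - 9*x^2 - 6*x - 10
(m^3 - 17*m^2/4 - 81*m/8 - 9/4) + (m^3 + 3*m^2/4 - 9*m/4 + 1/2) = 2*m^3 - 7*m^2/2 - 99*m/8 - 7/4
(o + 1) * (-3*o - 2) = -3*o^2 - 5*o - 2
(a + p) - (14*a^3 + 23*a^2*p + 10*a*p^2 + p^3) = -14*a^3 - 23*a^2*p - 10*a*p^2 + a - p^3 + p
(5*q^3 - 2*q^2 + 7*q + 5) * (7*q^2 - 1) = 35*q^5 - 14*q^4 + 44*q^3 + 37*q^2 - 7*q - 5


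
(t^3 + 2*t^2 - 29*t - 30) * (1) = t^3 + 2*t^2 - 29*t - 30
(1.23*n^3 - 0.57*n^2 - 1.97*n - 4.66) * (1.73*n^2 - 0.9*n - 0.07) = 2.1279*n^5 - 2.0931*n^4 - 2.9812*n^3 - 6.2489*n^2 + 4.3319*n + 0.3262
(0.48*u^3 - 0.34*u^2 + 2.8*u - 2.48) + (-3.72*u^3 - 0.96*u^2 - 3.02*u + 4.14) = -3.24*u^3 - 1.3*u^2 - 0.22*u + 1.66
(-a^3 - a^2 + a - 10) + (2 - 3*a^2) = -a^3 - 4*a^2 + a - 8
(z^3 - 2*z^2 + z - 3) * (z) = z^4 - 2*z^3 + z^2 - 3*z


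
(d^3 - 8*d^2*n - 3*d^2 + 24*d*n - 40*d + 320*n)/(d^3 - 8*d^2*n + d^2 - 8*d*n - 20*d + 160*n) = (d - 8)/(d - 4)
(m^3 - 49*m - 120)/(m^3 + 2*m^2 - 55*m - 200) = (m + 3)/(m + 5)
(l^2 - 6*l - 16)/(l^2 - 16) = (l^2 - 6*l - 16)/(l^2 - 16)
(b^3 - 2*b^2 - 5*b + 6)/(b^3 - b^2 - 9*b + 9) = (b + 2)/(b + 3)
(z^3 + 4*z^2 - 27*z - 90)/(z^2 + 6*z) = z - 2 - 15/z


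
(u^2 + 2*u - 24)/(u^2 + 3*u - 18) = (u - 4)/(u - 3)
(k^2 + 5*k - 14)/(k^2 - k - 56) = (k - 2)/(k - 8)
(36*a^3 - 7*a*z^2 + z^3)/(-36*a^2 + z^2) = (-6*a^2 - a*z + z^2)/(6*a + z)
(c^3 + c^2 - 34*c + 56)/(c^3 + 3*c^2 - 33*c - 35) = (c^2 - 6*c + 8)/(c^2 - 4*c - 5)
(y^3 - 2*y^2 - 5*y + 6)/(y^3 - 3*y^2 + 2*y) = (y^2 - y - 6)/(y*(y - 2))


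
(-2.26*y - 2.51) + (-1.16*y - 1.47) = -3.42*y - 3.98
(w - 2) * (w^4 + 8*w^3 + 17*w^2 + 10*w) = w^5 + 6*w^4 + w^3 - 24*w^2 - 20*w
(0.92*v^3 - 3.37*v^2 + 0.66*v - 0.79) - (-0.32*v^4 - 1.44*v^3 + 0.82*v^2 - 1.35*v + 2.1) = 0.32*v^4 + 2.36*v^3 - 4.19*v^2 + 2.01*v - 2.89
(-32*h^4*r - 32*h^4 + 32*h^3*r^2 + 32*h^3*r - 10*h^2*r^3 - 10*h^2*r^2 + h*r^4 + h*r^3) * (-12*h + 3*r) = 384*h^5*r + 384*h^5 - 480*h^4*r^2 - 480*h^4*r + 216*h^3*r^3 + 216*h^3*r^2 - 42*h^2*r^4 - 42*h^2*r^3 + 3*h*r^5 + 3*h*r^4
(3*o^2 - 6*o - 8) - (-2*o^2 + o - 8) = 5*o^2 - 7*o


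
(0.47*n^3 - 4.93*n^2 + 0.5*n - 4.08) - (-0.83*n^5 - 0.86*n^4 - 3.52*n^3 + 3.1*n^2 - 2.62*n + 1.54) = 0.83*n^5 + 0.86*n^4 + 3.99*n^3 - 8.03*n^2 + 3.12*n - 5.62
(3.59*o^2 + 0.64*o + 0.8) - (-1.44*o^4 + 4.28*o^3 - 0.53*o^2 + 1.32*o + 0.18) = 1.44*o^4 - 4.28*o^3 + 4.12*o^2 - 0.68*o + 0.62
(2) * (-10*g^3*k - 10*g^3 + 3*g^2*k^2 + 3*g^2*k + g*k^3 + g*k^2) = -20*g^3*k - 20*g^3 + 6*g^2*k^2 + 6*g^2*k + 2*g*k^3 + 2*g*k^2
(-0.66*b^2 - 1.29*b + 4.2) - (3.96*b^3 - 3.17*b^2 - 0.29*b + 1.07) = -3.96*b^3 + 2.51*b^2 - 1.0*b + 3.13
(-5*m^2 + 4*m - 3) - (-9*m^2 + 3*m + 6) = 4*m^2 + m - 9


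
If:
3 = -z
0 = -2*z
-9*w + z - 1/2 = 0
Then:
No Solution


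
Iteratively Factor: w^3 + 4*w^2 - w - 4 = (w + 1)*(w^2 + 3*w - 4) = (w - 1)*(w + 1)*(w + 4)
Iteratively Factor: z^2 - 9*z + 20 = (z - 4)*(z - 5)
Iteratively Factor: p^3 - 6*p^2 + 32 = (p - 4)*(p^2 - 2*p - 8) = (p - 4)^2*(p + 2)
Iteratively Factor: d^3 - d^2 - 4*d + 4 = (d + 2)*(d^2 - 3*d + 2) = (d - 2)*(d + 2)*(d - 1)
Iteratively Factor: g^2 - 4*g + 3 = (g - 3)*(g - 1)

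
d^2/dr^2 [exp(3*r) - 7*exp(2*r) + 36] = (9*exp(r) - 28)*exp(2*r)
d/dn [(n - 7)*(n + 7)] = 2*n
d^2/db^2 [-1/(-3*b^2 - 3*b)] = 2*(-b*(b + 1) + (2*b + 1)^2)/(3*b^3*(b + 1)^3)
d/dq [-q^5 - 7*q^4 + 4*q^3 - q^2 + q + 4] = -5*q^4 - 28*q^3 + 12*q^2 - 2*q + 1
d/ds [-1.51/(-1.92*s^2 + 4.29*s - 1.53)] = (6.4779 - 5.7984*s)/(1.92*s^2 - 4.29*s + 1.53)^2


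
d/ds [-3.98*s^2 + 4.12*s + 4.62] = 4.12 - 7.96*s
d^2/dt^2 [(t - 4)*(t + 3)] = 2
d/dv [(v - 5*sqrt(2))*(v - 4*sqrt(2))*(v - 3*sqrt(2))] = 3*v^2 - 24*sqrt(2)*v + 94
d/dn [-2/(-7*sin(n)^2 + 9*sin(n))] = 2*(9 - 14*sin(n))*cos(n)/((7*sin(n) - 9)^2*sin(n)^2)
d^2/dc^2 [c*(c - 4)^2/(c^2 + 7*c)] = 242/(c^3 + 21*c^2 + 147*c + 343)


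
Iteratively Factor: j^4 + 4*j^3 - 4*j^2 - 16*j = (j)*(j^3 + 4*j^2 - 4*j - 16) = j*(j - 2)*(j^2 + 6*j + 8) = j*(j - 2)*(j + 2)*(j + 4)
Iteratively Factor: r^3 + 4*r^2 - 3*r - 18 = (r + 3)*(r^2 + r - 6) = (r - 2)*(r + 3)*(r + 3)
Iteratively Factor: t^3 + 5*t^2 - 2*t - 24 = (t + 4)*(t^2 + t - 6) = (t + 3)*(t + 4)*(t - 2)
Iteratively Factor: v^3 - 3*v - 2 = (v + 1)*(v^2 - v - 2) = (v - 2)*(v + 1)*(v + 1)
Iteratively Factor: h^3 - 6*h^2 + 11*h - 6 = (h - 1)*(h^2 - 5*h + 6) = (h - 2)*(h - 1)*(h - 3)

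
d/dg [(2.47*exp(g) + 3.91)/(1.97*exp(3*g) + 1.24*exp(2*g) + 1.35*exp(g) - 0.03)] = (-(2.47*exp(g) + 3.91)*(5.91*exp(2*g) + 2.48*exp(g) + 1.35) + 4.8659*exp(3*g) + 3.0628*exp(2*g) + 3.3345*exp(g) - 0.0741)*exp(g)/(1.97*exp(3*g) + 1.24*exp(2*g) + 1.35*exp(g) - 0.03)^2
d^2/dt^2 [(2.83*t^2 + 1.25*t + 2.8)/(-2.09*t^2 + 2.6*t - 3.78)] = (-41.67669*t^3 + 60.761316*t^2 + 150.5427*t - 99.057224)/(9.129329*t^6 - 34.07118*t^5 + 91.919454*t^4 - 140.81912*t^3 + 166.246668*t^2 - 111.44952*t + 54.010152)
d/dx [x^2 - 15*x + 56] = 2*x - 15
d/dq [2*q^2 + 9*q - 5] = 4*q + 9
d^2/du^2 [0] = 0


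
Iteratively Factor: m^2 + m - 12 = (m - 3)*(m + 4)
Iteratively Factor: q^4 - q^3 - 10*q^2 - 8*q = (q + 1)*(q^3 - 2*q^2 - 8*q) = (q - 4)*(q + 1)*(q^2 + 2*q) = (q - 4)*(q + 1)*(q + 2)*(q)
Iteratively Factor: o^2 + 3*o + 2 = (o + 1)*(o + 2)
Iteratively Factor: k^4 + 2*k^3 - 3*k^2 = (k)*(k^3 + 2*k^2 - 3*k) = k*(k - 1)*(k^2 + 3*k) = k*(k - 1)*(k + 3)*(k)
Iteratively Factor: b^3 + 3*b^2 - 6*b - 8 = (b - 2)*(b^2 + 5*b + 4) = (b - 2)*(b + 4)*(b + 1)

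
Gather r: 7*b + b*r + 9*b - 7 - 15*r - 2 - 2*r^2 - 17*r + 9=16*b - 2*r^2 + r*(b - 32)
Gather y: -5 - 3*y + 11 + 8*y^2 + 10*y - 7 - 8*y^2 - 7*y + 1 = 0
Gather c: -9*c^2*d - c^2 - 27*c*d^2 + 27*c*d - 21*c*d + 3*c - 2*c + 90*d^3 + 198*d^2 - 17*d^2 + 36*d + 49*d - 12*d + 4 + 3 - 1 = c^2*(-9*d - 1) + c*(-27*d^2 + 6*d + 1) + 90*d^3 + 181*d^2 + 73*d + 6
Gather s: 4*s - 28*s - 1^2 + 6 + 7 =12 - 24*s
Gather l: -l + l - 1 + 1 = 0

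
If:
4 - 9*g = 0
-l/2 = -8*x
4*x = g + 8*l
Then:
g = 4/9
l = -16/279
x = -1/279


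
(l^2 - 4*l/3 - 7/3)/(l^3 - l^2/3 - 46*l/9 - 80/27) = 9*(-3*l^2 + 4*l + 7)/(-27*l^3 + 9*l^2 + 138*l + 80)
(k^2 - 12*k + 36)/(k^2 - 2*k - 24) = (k - 6)/(k + 4)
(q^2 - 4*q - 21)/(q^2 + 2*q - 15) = (q^2 - 4*q - 21)/(q^2 + 2*q - 15)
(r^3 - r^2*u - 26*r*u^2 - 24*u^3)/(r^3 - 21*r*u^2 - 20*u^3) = (r - 6*u)/(r - 5*u)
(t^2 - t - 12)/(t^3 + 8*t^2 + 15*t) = (t - 4)/(t*(t + 5))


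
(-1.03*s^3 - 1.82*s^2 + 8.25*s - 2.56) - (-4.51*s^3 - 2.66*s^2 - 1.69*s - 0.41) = 3.48*s^3 + 0.84*s^2 + 9.94*s - 2.15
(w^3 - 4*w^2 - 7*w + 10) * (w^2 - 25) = w^5 - 4*w^4 - 32*w^3 + 110*w^2 + 175*w - 250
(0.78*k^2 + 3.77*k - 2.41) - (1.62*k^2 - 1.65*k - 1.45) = -0.84*k^2 + 5.42*k - 0.96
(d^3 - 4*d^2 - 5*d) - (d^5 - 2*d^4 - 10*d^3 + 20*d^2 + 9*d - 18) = -d^5 + 2*d^4 + 11*d^3 - 24*d^2 - 14*d + 18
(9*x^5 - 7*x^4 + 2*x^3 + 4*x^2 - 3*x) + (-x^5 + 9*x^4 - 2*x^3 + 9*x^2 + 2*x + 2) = 8*x^5 + 2*x^4 + 13*x^2 - x + 2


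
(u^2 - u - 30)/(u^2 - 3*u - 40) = (u - 6)/(u - 8)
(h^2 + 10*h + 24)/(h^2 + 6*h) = (h + 4)/h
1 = 1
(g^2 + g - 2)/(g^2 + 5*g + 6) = (g - 1)/(g + 3)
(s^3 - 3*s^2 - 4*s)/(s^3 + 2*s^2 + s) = (s - 4)/(s + 1)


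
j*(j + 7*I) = j^2 + 7*I*j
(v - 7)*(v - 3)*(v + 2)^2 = v^4 - 6*v^3 - 15*v^2 + 44*v + 84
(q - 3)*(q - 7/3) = q^2 - 16*q/3 + 7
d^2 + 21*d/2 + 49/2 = (d + 7/2)*(d + 7)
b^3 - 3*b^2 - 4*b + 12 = (b - 3)*(b - 2)*(b + 2)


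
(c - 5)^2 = c^2 - 10*c + 25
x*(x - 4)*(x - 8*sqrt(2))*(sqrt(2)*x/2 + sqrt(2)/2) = sqrt(2)*x^4/2 - 8*x^3 - 3*sqrt(2)*x^3/2 - 2*sqrt(2)*x^2 + 24*x^2 + 32*x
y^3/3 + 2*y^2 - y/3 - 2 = (y/3 + 1/3)*(y - 1)*(y + 6)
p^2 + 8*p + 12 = (p + 2)*(p + 6)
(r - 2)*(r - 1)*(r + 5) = r^3 + 2*r^2 - 13*r + 10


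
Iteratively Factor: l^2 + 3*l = (l)*(l + 3)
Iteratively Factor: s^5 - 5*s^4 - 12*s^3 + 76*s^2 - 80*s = (s - 2)*(s^4 - 3*s^3 - 18*s^2 + 40*s) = s*(s - 2)*(s^3 - 3*s^2 - 18*s + 40) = s*(s - 2)*(s + 4)*(s^2 - 7*s + 10) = s*(s - 2)^2*(s + 4)*(s - 5)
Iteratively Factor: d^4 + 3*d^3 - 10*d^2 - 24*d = (d - 3)*(d^3 + 6*d^2 + 8*d) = (d - 3)*(d + 4)*(d^2 + 2*d) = (d - 3)*(d + 2)*(d + 4)*(d)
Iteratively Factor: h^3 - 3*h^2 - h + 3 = (h + 1)*(h^2 - 4*h + 3) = (h - 1)*(h + 1)*(h - 3)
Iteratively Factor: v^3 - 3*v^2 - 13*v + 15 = (v + 3)*(v^2 - 6*v + 5) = (v - 5)*(v + 3)*(v - 1)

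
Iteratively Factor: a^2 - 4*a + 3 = (a - 3)*(a - 1)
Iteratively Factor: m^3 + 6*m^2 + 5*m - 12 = (m + 3)*(m^2 + 3*m - 4) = (m - 1)*(m + 3)*(m + 4)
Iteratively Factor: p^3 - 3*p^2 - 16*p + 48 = (p - 3)*(p^2 - 16) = (p - 4)*(p - 3)*(p + 4)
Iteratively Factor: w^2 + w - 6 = (w + 3)*(w - 2)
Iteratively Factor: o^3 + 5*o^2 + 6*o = (o + 3)*(o^2 + 2*o) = (o + 2)*(o + 3)*(o)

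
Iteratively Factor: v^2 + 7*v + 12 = (v + 3)*(v + 4)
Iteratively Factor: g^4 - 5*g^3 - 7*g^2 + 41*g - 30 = (g - 5)*(g^3 - 7*g + 6) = (g - 5)*(g - 2)*(g^2 + 2*g - 3) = (g - 5)*(g - 2)*(g - 1)*(g + 3)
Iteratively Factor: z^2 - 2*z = (z)*(z - 2)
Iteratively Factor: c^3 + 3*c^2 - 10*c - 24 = (c + 2)*(c^2 + c - 12) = (c + 2)*(c + 4)*(c - 3)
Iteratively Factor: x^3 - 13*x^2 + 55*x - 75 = (x - 5)*(x^2 - 8*x + 15) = (x - 5)*(x - 3)*(x - 5)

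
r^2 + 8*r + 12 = (r + 2)*(r + 6)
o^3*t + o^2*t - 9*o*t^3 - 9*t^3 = (o - 3*t)*(o + 3*t)*(o*t + t)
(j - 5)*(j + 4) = j^2 - j - 20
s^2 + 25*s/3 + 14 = (s + 7/3)*(s + 6)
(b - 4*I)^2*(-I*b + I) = -I*b^3 - 8*b^2 + I*b^2 + 8*b + 16*I*b - 16*I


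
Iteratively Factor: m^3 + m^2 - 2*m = (m)*(m^2 + m - 2) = m*(m + 2)*(m - 1)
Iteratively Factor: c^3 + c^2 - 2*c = (c)*(c^2 + c - 2) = c*(c - 1)*(c + 2)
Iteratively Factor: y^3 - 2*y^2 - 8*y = (y - 4)*(y^2 + 2*y) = y*(y - 4)*(y + 2)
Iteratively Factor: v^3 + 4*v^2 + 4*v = (v + 2)*(v^2 + 2*v) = v*(v + 2)*(v + 2)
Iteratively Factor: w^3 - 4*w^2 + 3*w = (w)*(w^2 - 4*w + 3) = w*(w - 3)*(w - 1)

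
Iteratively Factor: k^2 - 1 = (k + 1)*(k - 1)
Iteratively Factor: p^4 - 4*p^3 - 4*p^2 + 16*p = (p)*(p^3 - 4*p^2 - 4*p + 16) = p*(p - 2)*(p^2 - 2*p - 8) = p*(p - 4)*(p - 2)*(p + 2)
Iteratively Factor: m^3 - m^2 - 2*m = (m - 2)*(m^2 + m) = (m - 2)*(m + 1)*(m)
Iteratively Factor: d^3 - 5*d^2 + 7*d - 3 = (d - 3)*(d^2 - 2*d + 1) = (d - 3)*(d - 1)*(d - 1)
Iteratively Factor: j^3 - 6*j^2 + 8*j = (j - 2)*(j^2 - 4*j) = j*(j - 2)*(j - 4)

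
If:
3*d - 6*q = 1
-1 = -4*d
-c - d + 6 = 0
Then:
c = 23/4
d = 1/4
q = -1/24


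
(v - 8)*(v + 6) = v^2 - 2*v - 48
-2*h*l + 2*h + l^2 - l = (-2*h + l)*(l - 1)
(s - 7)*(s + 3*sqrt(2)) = s^2 - 7*s + 3*sqrt(2)*s - 21*sqrt(2)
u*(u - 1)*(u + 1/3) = u^3 - 2*u^2/3 - u/3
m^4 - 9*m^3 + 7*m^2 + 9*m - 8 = (m - 8)*(m - 1)^2*(m + 1)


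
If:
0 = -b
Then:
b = 0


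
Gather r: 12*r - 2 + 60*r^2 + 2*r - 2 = 60*r^2 + 14*r - 4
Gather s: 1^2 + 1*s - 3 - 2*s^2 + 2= -2*s^2 + s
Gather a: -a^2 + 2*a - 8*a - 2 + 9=-a^2 - 6*a + 7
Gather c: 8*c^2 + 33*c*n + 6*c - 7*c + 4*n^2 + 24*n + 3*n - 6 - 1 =8*c^2 + c*(33*n - 1) + 4*n^2 + 27*n - 7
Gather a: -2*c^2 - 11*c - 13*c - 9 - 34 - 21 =-2*c^2 - 24*c - 64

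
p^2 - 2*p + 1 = (p - 1)^2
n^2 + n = n*(n + 1)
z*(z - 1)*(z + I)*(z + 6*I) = z^4 - z^3 + 7*I*z^3 - 6*z^2 - 7*I*z^2 + 6*z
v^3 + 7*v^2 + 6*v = v*(v + 1)*(v + 6)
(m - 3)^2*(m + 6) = m^3 - 27*m + 54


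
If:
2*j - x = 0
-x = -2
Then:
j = 1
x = 2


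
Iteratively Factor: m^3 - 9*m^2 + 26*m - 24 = (m - 3)*(m^2 - 6*m + 8) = (m - 3)*(m - 2)*(m - 4)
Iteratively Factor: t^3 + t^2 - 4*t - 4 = (t + 1)*(t^2 - 4) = (t - 2)*(t + 1)*(t + 2)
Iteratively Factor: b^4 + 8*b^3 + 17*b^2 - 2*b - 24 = (b + 4)*(b^3 + 4*b^2 + b - 6) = (b + 3)*(b + 4)*(b^2 + b - 2) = (b + 2)*(b + 3)*(b + 4)*(b - 1)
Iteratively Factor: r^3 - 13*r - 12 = (r + 3)*(r^2 - 3*r - 4) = (r - 4)*(r + 3)*(r + 1)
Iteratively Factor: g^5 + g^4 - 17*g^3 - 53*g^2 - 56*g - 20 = (g + 2)*(g^4 - g^3 - 15*g^2 - 23*g - 10) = (g - 5)*(g + 2)*(g^3 + 4*g^2 + 5*g + 2) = (g - 5)*(g + 1)*(g + 2)*(g^2 + 3*g + 2) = (g - 5)*(g + 1)*(g + 2)^2*(g + 1)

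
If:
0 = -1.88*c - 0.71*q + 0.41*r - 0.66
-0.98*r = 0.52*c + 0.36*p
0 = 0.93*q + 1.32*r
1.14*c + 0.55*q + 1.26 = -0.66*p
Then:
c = 0.02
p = -1.36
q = -0.70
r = 0.49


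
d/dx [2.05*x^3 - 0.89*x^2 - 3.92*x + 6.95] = 6.15*x^2 - 1.78*x - 3.92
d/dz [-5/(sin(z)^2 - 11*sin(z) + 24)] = 5*(2*sin(z) - 11)*cos(z)/(sin(z)^2 - 11*sin(z) + 24)^2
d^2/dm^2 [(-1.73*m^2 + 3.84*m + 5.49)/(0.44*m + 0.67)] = -1.69153/(0.085184*m^3 + 0.389136*m^2 + 0.592548*m + 0.300763)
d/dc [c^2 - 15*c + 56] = 2*c - 15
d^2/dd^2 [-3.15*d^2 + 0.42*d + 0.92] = -6.30000000000000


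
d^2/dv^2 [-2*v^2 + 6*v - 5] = -4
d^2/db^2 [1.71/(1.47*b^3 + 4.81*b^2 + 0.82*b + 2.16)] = (-(15.0822*b + 16.4502)*(1.47*b^3 + 4.81*b^2 + 0.82*b + 2.16) + 1.71*(4.41*b^2 + 9.62*b + 0.82)*(8.82*b^2 + 19.24*b + 1.64))/(1.47*b^3 + 4.81*b^2 + 0.82*b + 2.16)^3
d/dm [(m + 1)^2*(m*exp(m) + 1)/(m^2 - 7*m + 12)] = (m + 1)*(-(m + 1)*(2*m - 7)*(m*exp(m) + 1) + (m^2 - 7*m + 12)*(2*m*exp(m) + (m + 1)^2*exp(m) + 2))/(m^2 - 7*m + 12)^2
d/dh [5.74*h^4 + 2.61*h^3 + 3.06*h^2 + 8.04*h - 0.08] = 22.96*h^3 + 7.83*h^2 + 6.12*h + 8.04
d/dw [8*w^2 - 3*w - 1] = 16*w - 3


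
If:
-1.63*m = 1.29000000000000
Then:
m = -0.79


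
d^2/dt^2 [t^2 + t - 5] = 2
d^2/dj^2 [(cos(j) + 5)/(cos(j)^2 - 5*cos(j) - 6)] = (9*sin(j)^4*cos(j) + 25*sin(j)^4 - 235*sin(j)^2 - 125*cos(j)/4 - 33*cos(3*j)/4 - cos(5*j)/2 - 40)/(sin(j)^2 + 5*cos(j) + 5)^3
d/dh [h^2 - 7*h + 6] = 2*h - 7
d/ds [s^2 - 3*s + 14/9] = 2*s - 3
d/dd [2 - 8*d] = -8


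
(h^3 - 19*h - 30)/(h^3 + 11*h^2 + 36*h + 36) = (h - 5)/(h + 6)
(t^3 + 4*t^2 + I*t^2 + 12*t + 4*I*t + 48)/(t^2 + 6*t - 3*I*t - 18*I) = (t^2 + 4*t*(1 + I) + 16*I)/(t + 6)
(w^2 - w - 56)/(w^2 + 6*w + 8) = (w^2 - w - 56)/(w^2 + 6*w + 8)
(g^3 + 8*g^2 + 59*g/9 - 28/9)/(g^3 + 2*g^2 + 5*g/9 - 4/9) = (g + 7)/(g + 1)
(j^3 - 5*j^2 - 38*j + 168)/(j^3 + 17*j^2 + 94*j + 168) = (j^2 - 11*j + 28)/(j^2 + 11*j + 28)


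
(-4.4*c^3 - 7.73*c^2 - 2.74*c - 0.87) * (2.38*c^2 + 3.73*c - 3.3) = -10.472*c^5 - 34.8094*c^4 - 20.8341*c^3 + 13.2182*c^2 + 5.7969*c + 2.871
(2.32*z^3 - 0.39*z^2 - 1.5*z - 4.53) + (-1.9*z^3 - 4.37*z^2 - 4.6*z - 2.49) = 0.42*z^3 - 4.76*z^2 - 6.1*z - 7.02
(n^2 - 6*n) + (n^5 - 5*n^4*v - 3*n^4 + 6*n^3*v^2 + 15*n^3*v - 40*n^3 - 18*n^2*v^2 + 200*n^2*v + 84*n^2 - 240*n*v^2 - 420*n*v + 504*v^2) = n^5 - 5*n^4*v - 3*n^4 + 6*n^3*v^2 + 15*n^3*v - 40*n^3 - 18*n^2*v^2 + 200*n^2*v + 85*n^2 - 240*n*v^2 - 420*n*v - 6*n + 504*v^2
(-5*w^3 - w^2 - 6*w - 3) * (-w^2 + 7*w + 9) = 5*w^5 - 34*w^4 - 46*w^3 - 48*w^2 - 75*w - 27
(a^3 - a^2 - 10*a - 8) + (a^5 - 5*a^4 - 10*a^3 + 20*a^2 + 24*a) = a^5 - 5*a^4 - 9*a^3 + 19*a^2 + 14*a - 8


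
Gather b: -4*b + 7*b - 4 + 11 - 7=3*b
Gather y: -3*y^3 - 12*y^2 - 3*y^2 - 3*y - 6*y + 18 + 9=-3*y^3 - 15*y^2 - 9*y + 27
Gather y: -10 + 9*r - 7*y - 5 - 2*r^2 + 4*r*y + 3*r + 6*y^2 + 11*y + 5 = -2*r^2 + 12*r + 6*y^2 + y*(4*r + 4) - 10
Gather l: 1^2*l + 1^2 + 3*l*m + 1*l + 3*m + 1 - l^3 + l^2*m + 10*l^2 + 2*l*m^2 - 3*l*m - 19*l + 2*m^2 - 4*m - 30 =-l^3 + l^2*(m + 10) + l*(2*m^2 - 17) + 2*m^2 - m - 28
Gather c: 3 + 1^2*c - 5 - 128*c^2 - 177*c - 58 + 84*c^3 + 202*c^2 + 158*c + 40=84*c^3 + 74*c^2 - 18*c - 20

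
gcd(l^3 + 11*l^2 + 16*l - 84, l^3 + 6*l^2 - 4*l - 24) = l^2 + 4*l - 12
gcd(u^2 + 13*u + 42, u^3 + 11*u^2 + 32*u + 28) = u + 7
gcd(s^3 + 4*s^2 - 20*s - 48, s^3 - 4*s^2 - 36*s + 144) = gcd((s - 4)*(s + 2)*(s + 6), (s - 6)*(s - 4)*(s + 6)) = s^2 + 2*s - 24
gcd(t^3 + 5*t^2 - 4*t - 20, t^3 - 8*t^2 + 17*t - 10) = t - 2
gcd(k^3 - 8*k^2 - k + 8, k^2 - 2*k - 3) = k + 1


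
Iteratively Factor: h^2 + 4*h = (h)*(h + 4)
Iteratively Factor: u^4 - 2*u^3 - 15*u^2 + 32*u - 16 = (u - 1)*(u^3 - u^2 - 16*u + 16) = (u - 1)*(u + 4)*(u^2 - 5*u + 4) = (u - 1)^2*(u + 4)*(u - 4)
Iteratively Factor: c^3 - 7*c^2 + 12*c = (c - 3)*(c^2 - 4*c) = c*(c - 3)*(c - 4)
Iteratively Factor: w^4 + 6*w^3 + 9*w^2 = (w + 3)*(w^3 + 3*w^2) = w*(w + 3)*(w^2 + 3*w) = w*(w + 3)^2*(w)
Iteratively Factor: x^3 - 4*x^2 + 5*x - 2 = (x - 2)*(x^2 - 2*x + 1) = (x - 2)*(x - 1)*(x - 1)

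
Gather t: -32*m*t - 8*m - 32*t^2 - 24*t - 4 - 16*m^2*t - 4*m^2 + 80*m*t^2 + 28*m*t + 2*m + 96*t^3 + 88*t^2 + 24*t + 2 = -4*m^2 - 6*m + 96*t^3 + t^2*(80*m + 56) + t*(-16*m^2 - 4*m) - 2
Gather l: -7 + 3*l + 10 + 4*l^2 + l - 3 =4*l^2 + 4*l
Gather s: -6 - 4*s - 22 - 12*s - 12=-16*s - 40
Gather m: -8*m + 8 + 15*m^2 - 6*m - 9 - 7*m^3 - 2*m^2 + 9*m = -7*m^3 + 13*m^2 - 5*m - 1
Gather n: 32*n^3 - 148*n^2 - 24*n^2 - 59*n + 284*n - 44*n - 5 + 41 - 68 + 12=32*n^3 - 172*n^2 + 181*n - 20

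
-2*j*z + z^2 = z*(-2*j + z)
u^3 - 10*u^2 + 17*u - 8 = (u - 8)*(u - 1)^2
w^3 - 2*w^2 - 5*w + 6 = (w - 3)*(w - 1)*(w + 2)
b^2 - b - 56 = (b - 8)*(b + 7)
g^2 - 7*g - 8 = (g - 8)*(g + 1)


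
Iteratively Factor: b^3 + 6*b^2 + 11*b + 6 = (b + 1)*(b^2 + 5*b + 6) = (b + 1)*(b + 2)*(b + 3)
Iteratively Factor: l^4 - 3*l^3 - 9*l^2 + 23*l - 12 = (l - 1)*(l^3 - 2*l^2 - 11*l + 12) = (l - 1)*(l + 3)*(l^2 - 5*l + 4) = (l - 4)*(l - 1)*(l + 3)*(l - 1)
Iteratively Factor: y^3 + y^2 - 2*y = (y)*(y^2 + y - 2) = y*(y - 1)*(y + 2)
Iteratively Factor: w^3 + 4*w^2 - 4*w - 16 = (w + 4)*(w^2 - 4) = (w + 2)*(w + 4)*(w - 2)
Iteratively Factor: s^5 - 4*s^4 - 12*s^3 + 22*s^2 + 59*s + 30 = (s + 2)*(s^4 - 6*s^3 + 22*s + 15) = (s + 1)*(s + 2)*(s^3 - 7*s^2 + 7*s + 15) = (s - 3)*(s + 1)*(s + 2)*(s^2 - 4*s - 5) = (s - 5)*(s - 3)*(s + 1)*(s + 2)*(s + 1)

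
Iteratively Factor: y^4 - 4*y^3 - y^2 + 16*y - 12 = (y + 2)*(y^3 - 6*y^2 + 11*y - 6) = (y - 2)*(y + 2)*(y^2 - 4*y + 3) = (y - 3)*(y - 2)*(y + 2)*(y - 1)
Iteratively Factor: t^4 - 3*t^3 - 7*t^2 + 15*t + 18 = (t - 3)*(t^3 - 7*t - 6) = (t - 3)*(t + 1)*(t^2 - t - 6) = (t - 3)^2*(t + 1)*(t + 2)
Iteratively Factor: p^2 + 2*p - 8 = (p + 4)*(p - 2)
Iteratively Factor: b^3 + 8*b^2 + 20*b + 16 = (b + 2)*(b^2 + 6*b + 8) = (b + 2)^2*(b + 4)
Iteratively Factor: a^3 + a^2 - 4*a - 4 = (a + 2)*(a^2 - a - 2) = (a + 1)*(a + 2)*(a - 2)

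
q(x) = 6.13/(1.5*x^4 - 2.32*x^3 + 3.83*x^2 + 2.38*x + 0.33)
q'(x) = 6.13*(-6.0*x^3 + 6.96*x^2 - 7.66*x - 2.38)/(1.5*x^4 - 2.32*x^3 + 3.83*x^2 + 2.38*x + 0.33)^2 = (-36.78*x^3 + 42.6648*x^2 - 46.9558*x - 14.5894)/(1.5*x^4 - 2.32*x^3 + 3.83*x^2 + 2.38*x + 0.33)^2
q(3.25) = 0.04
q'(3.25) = -0.05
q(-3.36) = 0.02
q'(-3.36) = 0.02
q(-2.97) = 0.03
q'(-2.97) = 0.04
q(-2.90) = 0.03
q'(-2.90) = 0.04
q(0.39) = 3.53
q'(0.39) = -9.47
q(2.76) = 0.08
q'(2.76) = -0.11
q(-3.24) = 0.02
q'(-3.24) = 0.02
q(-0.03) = 23.39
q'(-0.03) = -191.28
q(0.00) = 18.58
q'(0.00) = -133.97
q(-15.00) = 0.00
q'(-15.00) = 0.00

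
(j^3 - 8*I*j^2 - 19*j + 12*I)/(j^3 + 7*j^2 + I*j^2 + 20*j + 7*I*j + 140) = (j^2 - 4*I*j - 3)/(j^2 + j*(7 + 5*I) + 35*I)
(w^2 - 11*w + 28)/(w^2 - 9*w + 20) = (w - 7)/(w - 5)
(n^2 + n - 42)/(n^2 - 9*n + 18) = (n + 7)/(n - 3)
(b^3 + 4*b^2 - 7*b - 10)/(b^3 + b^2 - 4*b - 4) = (b + 5)/(b + 2)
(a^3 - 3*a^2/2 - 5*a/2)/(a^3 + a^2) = (a - 5/2)/a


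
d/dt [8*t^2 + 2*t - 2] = 16*t + 2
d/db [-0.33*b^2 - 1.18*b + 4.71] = -0.66*b - 1.18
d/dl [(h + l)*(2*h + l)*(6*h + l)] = 20*h^2 + 18*h*l + 3*l^2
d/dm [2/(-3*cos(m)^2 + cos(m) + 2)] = 2*(1 - 6*cos(m))*sin(m)/(-3*cos(m)^2 + cos(m) + 2)^2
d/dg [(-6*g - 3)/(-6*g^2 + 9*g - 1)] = 3*(-12*g^2 - 12*g + 11)/(36*g^4 - 108*g^3 + 93*g^2 - 18*g + 1)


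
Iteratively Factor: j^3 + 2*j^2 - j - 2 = (j + 1)*(j^2 + j - 2) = (j + 1)*(j + 2)*(j - 1)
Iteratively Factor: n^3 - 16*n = (n - 4)*(n^2 + 4*n) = (n - 4)*(n + 4)*(n)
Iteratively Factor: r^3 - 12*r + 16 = (r - 2)*(r^2 + 2*r - 8) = (r - 2)*(r + 4)*(r - 2)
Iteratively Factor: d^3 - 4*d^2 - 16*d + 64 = (d + 4)*(d^2 - 8*d + 16) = (d - 4)*(d + 4)*(d - 4)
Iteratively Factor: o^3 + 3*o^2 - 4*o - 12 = (o - 2)*(o^2 + 5*o + 6) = (o - 2)*(o + 3)*(o + 2)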